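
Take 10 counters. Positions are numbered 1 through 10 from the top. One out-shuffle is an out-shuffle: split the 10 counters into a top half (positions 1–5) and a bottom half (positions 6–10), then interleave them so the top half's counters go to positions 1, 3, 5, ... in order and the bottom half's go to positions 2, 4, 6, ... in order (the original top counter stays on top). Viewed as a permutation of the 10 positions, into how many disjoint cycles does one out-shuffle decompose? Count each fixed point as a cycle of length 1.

Trace each unvisited position around until it returns:
(1) (2 3 5 9 8 6) (4 7) (10)
4 cycles in total.

4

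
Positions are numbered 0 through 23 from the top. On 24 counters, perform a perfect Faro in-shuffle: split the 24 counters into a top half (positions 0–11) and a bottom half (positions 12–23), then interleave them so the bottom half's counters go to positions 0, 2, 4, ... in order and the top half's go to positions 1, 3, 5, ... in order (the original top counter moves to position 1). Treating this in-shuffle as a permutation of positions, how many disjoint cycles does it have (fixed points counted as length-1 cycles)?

2

Trace each unvisited position around until it returns:
(0 1 3 7 15 6 ... len 20) (4 9 19 14)
2 cycles in total.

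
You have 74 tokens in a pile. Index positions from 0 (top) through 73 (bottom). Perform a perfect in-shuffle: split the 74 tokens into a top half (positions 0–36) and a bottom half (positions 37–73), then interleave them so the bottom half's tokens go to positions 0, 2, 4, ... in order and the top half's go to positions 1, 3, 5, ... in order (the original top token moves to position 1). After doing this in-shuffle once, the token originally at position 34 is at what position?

Track the token's position through each in-shuffle:
34 → 69

69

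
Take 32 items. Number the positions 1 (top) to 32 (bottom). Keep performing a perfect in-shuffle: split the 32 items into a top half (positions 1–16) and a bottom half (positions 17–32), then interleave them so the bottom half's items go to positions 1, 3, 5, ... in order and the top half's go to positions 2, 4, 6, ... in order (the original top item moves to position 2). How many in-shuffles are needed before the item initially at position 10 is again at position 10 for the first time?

10

Follow position 10 under repeated in-shuffles:
10 → 20 → 7 → 14 → 28 → 23 → 13 → 26 → 19 → 5 → 10
It first returns after 10 in-shuffles.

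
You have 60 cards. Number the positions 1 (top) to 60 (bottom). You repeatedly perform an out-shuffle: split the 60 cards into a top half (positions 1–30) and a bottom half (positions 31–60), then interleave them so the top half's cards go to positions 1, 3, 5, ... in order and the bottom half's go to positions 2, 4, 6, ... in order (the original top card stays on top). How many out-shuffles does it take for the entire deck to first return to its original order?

58

The out-shuffle permutes the 60 positions with cycle lengths [1, 1, 58].
Every card is home exactly when every cycle has completed a whole number of laps, i.e. after lcm(1, 58) = 58 out-shuffles.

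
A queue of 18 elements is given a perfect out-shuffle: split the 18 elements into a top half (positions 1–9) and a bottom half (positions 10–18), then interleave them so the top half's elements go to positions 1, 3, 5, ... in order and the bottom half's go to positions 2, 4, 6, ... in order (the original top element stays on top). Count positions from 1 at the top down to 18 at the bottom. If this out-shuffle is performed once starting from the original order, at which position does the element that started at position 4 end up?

7

Track the element's position through each out-shuffle:
4 → 7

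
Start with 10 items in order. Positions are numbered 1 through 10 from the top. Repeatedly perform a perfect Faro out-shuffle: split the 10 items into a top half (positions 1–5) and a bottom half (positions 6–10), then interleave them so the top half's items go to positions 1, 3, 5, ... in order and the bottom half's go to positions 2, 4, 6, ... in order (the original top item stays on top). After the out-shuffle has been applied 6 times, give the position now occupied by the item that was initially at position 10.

Position 10 is a fixed point of every out-shuffle, so the item never moves.

10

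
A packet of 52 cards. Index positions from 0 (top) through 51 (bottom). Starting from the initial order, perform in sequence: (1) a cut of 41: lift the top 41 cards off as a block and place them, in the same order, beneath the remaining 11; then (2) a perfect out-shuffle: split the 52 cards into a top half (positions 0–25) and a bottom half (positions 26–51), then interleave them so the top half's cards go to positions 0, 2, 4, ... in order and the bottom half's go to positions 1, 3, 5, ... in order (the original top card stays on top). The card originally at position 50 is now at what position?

Track the card from position 50 forward through each operation:
  after op 1 (cut 41): 50 → 9
  after op 2 (out-shuffle): 9 → 18

18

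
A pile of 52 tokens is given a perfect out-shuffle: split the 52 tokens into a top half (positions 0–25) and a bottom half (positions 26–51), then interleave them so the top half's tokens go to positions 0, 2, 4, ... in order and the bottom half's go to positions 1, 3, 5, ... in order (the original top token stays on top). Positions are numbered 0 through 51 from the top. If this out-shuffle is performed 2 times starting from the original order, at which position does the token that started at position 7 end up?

28

Track the token's position through each out-shuffle:
7 → 14 → 28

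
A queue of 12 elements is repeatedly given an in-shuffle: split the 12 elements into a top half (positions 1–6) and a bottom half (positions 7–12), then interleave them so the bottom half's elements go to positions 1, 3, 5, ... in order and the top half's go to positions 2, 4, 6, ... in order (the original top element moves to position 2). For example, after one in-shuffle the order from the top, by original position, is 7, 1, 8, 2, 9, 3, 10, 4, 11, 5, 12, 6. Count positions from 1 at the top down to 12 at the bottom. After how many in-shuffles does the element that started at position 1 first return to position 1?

Follow position 1 under repeated in-shuffles:
1 → 2 → 4 → 8 → 3 → 6 → 12 → 11 → 9 → 5 → 10 → 7 → 1
It first returns after 12 in-shuffles.

12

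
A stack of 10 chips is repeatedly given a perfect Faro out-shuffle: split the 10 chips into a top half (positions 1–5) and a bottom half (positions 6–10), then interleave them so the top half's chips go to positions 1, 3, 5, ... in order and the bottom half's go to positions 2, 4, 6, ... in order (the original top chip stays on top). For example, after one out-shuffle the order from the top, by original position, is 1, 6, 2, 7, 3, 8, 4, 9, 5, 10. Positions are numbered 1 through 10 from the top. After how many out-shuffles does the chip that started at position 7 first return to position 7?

2

Follow position 7 under repeated out-shuffles:
7 → 4 → 7
It first returns after 2 out-shuffles.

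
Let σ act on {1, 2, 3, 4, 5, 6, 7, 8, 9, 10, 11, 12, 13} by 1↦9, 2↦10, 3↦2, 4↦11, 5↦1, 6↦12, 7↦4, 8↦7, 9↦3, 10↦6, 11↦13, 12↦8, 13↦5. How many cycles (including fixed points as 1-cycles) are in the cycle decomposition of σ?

1

Cycle decomposition: (1 9 3 2 10 6 12 8 7 4 11 13 5).
1 cycle.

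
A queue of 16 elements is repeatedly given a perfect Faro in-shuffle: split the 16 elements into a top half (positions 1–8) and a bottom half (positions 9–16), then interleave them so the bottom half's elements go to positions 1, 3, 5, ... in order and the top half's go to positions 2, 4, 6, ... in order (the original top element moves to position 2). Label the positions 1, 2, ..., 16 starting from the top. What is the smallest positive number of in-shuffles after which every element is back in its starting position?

The in-shuffle permutes the 16 positions with cycle lengths [8, 8].
Every element is home exactly when every cycle has completed a whole number of laps, i.e. after lcm(8) = 8 in-shuffles.

8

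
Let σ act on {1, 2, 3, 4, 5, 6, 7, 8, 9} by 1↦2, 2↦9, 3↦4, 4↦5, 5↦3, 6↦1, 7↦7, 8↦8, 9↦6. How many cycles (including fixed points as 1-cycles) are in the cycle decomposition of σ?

4

Cycle decomposition: (1 2 9 6) (3 4 5) (7) (8).
4 cycles.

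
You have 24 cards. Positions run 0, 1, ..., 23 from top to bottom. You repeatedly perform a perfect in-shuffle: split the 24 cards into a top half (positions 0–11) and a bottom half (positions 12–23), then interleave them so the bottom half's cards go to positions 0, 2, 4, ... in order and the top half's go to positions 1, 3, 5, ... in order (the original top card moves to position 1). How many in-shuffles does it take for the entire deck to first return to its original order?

20

The in-shuffle permutes the 24 positions with cycle lengths [4, 20].
Every card is home exactly when every cycle has completed a whole number of laps, i.e. after lcm(4, 20) = 20 in-shuffles.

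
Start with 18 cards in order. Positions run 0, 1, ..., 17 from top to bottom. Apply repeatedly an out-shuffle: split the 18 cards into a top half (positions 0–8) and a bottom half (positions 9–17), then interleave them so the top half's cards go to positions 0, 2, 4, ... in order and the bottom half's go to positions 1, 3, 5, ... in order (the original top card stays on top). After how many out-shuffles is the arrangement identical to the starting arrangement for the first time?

The out-shuffle permutes the 18 positions with cycle lengths [1, 1, 8, 8].
Every card is home exactly when every cycle has completed a whole number of laps, i.e. after lcm(1, 8) = 8 out-shuffles.

8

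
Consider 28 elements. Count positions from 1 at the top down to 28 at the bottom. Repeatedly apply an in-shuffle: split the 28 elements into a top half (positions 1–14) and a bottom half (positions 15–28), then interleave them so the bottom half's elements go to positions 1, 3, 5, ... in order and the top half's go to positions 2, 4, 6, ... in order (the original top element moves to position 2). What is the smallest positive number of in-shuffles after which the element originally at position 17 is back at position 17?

28

Follow position 17 under repeated in-shuffles:
17 → 5 → 10 → 20 → 11 → 22 → 15 → 1 → ... → 17 (length 28)
It first returns after 28 in-shuffles.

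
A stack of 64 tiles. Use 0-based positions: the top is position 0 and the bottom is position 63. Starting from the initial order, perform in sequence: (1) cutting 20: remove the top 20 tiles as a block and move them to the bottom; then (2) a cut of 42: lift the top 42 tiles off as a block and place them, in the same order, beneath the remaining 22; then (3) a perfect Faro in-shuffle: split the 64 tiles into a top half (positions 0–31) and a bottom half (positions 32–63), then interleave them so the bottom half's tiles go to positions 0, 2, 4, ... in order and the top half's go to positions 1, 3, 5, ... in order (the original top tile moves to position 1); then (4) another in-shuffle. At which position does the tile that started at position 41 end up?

Track the tile from position 41 forward through each operation:
  after op 1 (cut 20): 41 → 21
  after op 2 (cut 42): 21 → 43
  after op 3 (in-shuffle): 43 → 22
  after op 4 (in-shuffle): 22 → 45

45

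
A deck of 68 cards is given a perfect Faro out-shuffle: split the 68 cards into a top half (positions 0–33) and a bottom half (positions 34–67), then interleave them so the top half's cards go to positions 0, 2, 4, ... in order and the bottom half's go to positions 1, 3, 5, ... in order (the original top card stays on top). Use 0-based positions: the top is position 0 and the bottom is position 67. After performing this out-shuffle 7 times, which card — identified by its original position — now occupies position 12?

65

Work backwards from position 12, undoing one out-shuffle at a time:
12 ← 6 ← 3 ← 35 ← 51 ← 59 ← 63 ← 65
So the card now at position 12 started at position 65.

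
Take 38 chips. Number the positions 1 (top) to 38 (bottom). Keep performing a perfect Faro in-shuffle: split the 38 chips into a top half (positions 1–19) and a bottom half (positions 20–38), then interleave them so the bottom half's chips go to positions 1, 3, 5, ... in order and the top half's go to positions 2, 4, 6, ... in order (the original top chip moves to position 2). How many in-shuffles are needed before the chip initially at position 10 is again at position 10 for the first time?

Follow position 10 under repeated in-shuffles:
10 → 20 → 1 → 2 → 4 → 8 → 16 → 32 → 25 → 11 → 22 → 5 → 10
It first returns after 12 in-shuffles.

12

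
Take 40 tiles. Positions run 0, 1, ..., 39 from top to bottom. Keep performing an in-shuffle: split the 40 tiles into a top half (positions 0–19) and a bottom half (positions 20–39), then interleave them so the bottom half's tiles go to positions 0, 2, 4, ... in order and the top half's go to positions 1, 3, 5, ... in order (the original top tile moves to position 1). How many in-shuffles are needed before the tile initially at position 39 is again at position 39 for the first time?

20

Follow position 39 under repeated in-shuffles:
39 → 38 → 36 → 32 → 24 → 8 → 17 → 35 → 30 → 20 → 0 → 1 → 3 → 7 → 15 → 31 → 22 → 4 → 9 → 19 → 39
It first returns after 20 in-shuffles.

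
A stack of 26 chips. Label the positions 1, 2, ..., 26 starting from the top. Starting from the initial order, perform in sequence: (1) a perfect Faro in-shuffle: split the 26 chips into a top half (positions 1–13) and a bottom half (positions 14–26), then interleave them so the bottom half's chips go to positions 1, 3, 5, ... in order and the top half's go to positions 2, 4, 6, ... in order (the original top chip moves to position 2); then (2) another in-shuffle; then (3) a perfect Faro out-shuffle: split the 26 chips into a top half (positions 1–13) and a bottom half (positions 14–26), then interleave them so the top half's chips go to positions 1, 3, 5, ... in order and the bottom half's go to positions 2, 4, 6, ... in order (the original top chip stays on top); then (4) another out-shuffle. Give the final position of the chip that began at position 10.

Track the chip from position 10 forward through each operation:
  after op 1 (in-shuffle): 10 → 20
  after op 2 (in-shuffle): 20 → 13
  after op 3 (out-shuffle): 13 → 25
  after op 4 (out-shuffle): 25 → 24

24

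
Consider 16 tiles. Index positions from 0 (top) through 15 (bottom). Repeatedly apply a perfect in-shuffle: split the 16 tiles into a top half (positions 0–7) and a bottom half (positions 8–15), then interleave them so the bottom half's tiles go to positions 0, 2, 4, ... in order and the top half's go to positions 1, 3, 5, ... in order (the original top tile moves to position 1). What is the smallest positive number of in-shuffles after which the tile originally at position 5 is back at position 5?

8

Follow position 5 under repeated in-shuffles:
5 → 11 → 6 → 13 → 10 → 4 → 9 → 2 → 5
It first returns after 8 in-shuffles.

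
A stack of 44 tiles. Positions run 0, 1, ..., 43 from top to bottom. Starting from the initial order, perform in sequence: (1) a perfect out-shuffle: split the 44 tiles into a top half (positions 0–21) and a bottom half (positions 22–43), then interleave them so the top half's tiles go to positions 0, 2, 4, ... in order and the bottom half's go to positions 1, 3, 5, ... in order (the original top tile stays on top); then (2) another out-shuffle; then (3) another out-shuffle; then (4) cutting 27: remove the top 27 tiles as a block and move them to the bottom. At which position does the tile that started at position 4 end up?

Track the tile from position 4 forward through each operation:
  after op 1 (out-shuffle): 4 → 8
  after op 2 (out-shuffle): 8 → 16
  after op 3 (out-shuffle): 16 → 32
  after op 4 (cut 27): 32 → 5

5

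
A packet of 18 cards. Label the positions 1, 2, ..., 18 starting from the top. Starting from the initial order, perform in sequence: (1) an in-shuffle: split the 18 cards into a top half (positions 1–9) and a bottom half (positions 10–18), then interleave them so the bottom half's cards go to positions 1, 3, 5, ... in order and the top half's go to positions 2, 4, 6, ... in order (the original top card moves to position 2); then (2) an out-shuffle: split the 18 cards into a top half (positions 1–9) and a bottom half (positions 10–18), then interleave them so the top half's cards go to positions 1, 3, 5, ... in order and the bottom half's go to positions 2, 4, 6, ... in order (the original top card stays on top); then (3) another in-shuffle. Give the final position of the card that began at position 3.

3

Track the card from position 3 forward through each operation:
  after op 1 (in-shuffle): 3 → 6
  after op 2 (out-shuffle): 6 → 11
  after op 3 (in-shuffle): 11 → 3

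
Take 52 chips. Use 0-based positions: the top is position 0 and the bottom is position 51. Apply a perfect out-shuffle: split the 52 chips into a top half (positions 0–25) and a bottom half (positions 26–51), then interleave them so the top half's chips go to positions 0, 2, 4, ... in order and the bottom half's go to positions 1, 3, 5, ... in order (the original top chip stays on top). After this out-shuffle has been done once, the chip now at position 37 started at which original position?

44

Work backwards from position 37, undoing one out-shuffle at a time:
37 ← 44
So the chip now at position 37 started at position 44.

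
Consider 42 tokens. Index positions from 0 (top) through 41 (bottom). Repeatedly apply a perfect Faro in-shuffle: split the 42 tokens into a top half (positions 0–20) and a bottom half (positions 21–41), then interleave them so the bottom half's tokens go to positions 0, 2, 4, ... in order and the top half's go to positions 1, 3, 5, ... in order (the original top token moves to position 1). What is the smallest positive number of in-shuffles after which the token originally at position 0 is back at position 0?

Follow position 0 under repeated in-shuffles:
0 → 1 → 3 → 7 → 15 → 31 → 20 → 41 → 40 → 38 → 34 → 26 → 10 → 21 → 0
It first returns after 14 in-shuffles.

14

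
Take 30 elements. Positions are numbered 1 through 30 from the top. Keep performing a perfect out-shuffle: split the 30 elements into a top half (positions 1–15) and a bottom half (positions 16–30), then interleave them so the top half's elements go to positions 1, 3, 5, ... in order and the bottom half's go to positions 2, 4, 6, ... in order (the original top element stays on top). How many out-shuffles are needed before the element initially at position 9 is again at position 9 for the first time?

28

Follow position 9 under repeated out-shuffles:
9 → 17 → 4 → 7 → 13 → 25 → 20 → 10 → ... → 9 (length 28)
It first returns after 28 out-shuffles.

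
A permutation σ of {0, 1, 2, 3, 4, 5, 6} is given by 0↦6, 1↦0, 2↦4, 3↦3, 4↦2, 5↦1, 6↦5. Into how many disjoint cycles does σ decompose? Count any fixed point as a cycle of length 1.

Cycle decomposition: (0 6 5 1) (2 4) (3).
3 cycles.

3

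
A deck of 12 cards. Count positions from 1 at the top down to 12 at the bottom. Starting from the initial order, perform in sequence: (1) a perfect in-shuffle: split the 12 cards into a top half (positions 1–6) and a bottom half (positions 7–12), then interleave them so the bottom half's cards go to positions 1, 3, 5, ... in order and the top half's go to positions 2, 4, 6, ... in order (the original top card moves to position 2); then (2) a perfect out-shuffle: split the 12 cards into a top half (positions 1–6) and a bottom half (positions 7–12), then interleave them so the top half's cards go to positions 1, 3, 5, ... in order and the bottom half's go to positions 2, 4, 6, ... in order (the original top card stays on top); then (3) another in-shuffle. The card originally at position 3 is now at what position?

9

Track the card from position 3 forward through each operation:
  after op 1 (in-shuffle): 3 → 6
  after op 2 (out-shuffle): 6 → 11
  after op 3 (in-shuffle): 11 → 9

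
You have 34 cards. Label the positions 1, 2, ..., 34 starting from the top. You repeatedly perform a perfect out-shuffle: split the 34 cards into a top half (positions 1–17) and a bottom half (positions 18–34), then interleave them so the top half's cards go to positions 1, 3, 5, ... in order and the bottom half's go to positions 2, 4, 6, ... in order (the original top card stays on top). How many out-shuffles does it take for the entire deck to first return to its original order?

The out-shuffle permutes the 34 positions with cycle lengths [1, 1, 2, 10, 10, 10].
Every card is home exactly when every cycle has completed a whole number of laps, i.e. after lcm(1, 2, 10) = 10 out-shuffles.

10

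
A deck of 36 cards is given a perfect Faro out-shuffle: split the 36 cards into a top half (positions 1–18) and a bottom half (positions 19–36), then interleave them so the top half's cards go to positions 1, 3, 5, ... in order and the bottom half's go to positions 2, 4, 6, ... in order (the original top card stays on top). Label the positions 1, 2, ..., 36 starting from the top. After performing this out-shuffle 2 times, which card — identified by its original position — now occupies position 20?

Work backwards from position 20, undoing one out-shuffle at a time:
20 ← 28 ← 32
So the card now at position 20 started at position 32.

32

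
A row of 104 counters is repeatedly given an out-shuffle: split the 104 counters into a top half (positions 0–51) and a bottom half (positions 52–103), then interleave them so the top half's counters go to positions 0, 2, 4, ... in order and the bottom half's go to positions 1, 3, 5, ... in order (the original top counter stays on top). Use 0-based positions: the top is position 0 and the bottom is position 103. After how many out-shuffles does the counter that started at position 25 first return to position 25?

Follow position 25 under repeated out-shuffles:
25 → 50 → 100 → 97 → 91 → 79 → 55 → 7 → ... → 25 (length 51)
It first returns after 51 out-shuffles.

51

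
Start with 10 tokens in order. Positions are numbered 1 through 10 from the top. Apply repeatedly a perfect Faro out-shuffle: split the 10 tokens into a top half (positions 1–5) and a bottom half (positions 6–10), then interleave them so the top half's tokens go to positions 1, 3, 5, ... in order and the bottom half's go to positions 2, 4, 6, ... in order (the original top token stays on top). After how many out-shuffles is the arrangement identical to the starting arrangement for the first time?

The out-shuffle permutes the 10 positions with cycle lengths [1, 1, 2, 6].
Every token is home exactly when every cycle has completed a whole number of laps, i.e. after lcm(1, 2, 6) = 6 out-shuffles.

6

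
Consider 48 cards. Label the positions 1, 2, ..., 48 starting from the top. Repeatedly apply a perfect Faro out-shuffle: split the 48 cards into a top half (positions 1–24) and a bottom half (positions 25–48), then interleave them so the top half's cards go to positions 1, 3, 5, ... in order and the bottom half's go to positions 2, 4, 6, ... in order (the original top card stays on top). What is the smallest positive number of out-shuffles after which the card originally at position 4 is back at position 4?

Follow position 4 under repeated out-shuffles:
4 → 7 → 13 → 25 → 2 → 3 → 5 → 9 → ... → 4 (length 23)
It first returns after 23 out-shuffles.

23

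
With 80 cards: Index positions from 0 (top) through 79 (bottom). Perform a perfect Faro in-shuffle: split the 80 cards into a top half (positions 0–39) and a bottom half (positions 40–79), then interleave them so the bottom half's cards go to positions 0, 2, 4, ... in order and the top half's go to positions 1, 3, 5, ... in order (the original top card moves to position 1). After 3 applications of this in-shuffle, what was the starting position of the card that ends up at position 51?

Work backwards from position 51, undoing one in-shuffle at a time:
51 ← 25 ← 12 ← 46
So the card now at position 51 started at position 46.

46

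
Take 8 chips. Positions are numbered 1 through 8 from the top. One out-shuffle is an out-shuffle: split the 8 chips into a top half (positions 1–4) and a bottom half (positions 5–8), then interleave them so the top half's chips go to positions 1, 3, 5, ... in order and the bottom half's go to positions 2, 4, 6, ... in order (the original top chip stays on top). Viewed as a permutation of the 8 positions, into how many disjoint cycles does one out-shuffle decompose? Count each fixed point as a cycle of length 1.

4

Trace each unvisited position around until it returns:
(1) (2 3 5) (4 7 6) (8)
4 cycles in total.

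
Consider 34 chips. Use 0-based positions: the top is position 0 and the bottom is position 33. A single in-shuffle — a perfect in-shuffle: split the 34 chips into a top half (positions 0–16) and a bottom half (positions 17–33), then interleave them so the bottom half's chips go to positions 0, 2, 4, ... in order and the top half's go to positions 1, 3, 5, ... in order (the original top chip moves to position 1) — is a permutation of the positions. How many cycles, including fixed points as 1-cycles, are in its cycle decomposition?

5

Trace each unvisited position around until it returns:
(0 1 3 7 15 31 ... len 12) (2 5 11 23 12 25 ... len 12) (4 9 19) (6 13 27 20) (14 29 24)
5 cycles in total.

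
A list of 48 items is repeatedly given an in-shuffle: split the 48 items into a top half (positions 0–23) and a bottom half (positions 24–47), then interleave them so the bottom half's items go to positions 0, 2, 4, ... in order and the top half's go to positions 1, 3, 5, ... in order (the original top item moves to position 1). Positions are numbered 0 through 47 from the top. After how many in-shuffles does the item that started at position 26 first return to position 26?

Follow position 26 under repeated in-shuffles:
26 → 4 → 9 → 19 → 39 → 30 → 12 → 25 → ... → 26 (length 21)
It first returns after 21 in-shuffles.

21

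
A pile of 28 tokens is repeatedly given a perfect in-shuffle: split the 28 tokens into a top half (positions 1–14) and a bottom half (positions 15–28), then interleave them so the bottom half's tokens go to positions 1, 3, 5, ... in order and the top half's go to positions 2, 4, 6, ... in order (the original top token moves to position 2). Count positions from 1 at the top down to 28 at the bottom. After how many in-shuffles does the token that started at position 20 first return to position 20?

Follow position 20 under repeated in-shuffles:
20 → 11 → 22 → 15 → 1 → 2 → 4 → 8 → ... → 20 (length 28)
It first returns after 28 in-shuffles.

28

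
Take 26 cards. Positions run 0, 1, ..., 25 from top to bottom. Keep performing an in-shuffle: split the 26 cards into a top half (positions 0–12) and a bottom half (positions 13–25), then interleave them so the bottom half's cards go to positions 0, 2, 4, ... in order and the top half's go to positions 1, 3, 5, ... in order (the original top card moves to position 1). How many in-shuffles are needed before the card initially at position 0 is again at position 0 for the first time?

18

Follow position 0 under repeated in-shuffles:
0 → 1 → 3 → 7 → 15 → 4 → 9 → 19 → 12 → 25 → 24 → 22 → 18 → 10 → 21 → 16 → 6 → 13 → 0
It first returns after 18 in-shuffles.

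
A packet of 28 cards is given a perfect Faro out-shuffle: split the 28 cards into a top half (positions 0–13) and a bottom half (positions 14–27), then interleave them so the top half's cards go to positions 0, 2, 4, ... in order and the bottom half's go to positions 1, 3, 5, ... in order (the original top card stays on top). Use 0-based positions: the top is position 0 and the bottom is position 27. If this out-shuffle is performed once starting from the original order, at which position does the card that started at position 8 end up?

Track the card's position through each out-shuffle:
8 → 16

16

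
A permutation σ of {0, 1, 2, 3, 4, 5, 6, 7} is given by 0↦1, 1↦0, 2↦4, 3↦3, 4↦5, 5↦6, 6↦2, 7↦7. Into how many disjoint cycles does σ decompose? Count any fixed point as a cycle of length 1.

Cycle decomposition: (0 1) (2 4 5 6) (3) (7).
4 cycles.

4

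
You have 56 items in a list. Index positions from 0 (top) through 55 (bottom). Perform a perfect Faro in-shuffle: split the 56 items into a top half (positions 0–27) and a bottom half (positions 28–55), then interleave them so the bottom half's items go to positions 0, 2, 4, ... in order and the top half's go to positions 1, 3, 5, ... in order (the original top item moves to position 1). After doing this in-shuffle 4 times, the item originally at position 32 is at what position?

14

Track the item's position through each in-shuffle:
32 → 8 → 17 → 35 → 14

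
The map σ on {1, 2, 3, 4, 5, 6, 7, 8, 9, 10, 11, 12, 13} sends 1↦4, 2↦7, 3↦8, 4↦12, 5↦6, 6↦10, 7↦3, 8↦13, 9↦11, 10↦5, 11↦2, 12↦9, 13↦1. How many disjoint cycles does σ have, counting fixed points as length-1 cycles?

Cycle decomposition: (1 4 12 9 11 2 7 3 8 13) (5 6 10).
2 cycles.

2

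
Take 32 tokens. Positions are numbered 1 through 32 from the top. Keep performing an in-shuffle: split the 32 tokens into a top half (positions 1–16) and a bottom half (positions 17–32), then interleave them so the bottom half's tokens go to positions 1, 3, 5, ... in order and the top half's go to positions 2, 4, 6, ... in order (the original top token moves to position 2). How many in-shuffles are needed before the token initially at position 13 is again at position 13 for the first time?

Follow position 13 under repeated in-shuffles:
13 → 26 → 19 → 5 → 10 → 20 → 7 → 14 → 28 → 23 → 13
It first returns after 10 in-shuffles.

10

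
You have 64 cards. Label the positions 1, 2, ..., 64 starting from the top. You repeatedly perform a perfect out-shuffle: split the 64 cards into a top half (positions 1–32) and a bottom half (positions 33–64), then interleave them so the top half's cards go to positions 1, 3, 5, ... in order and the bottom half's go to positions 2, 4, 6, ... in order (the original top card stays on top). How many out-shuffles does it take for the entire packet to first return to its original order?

The out-shuffle permutes the 64 positions with cycle lengths [1, 1, 2, 3, 3, 6, 6, 6, 6, 6, 6, 6, 6, 6].
Every card is home exactly when every cycle has completed a whole number of laps, i.e. after lcm(1, 2, 3, 6) = 6 out-shuffles.

6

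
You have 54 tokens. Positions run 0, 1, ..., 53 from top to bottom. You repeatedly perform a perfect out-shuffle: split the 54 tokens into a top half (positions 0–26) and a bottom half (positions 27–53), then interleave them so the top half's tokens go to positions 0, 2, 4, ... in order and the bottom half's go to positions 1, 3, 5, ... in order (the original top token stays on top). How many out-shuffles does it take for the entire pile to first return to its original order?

52

The out-shuffle permutes the 54 positions with cycle lengths [1, 1, 52].
Every token is home exactly when every cycle has completed a whole number of laps, i.e. after lcm(1, 52) = 52 out-shuffles.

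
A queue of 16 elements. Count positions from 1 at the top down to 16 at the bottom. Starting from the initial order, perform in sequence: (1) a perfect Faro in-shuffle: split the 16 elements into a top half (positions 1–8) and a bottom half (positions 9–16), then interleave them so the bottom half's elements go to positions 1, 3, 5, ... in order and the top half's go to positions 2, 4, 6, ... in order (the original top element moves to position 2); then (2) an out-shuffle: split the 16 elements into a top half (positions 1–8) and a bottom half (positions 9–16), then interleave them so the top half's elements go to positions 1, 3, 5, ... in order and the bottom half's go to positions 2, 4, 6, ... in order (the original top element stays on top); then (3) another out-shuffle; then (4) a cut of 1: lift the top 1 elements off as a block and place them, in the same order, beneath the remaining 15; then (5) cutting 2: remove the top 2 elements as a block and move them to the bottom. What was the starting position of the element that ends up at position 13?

Undo the operations in reverse order, starting from position 13:
  undo op 5 (cut 2): 13 ← 15
  undo op 4 (cut 1): 15 ← 16
  undo op 3 (out-shuffle, from bottom half): 16 ← 16
  undo op 2 (out-shuffle, from bottom half): 16 ← 16
  undo op 1 (in-shuffle, from top half): 16 ← 8
So the element at position 13 came from original position 8.

8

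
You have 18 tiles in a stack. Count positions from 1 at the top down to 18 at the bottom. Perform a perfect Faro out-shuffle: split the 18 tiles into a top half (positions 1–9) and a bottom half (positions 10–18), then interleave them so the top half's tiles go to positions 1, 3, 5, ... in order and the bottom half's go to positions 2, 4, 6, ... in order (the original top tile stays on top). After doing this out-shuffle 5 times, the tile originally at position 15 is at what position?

Track the tile's position through each out-shuffle:
15 → 12 → 6 → 11 → 4 → 7

7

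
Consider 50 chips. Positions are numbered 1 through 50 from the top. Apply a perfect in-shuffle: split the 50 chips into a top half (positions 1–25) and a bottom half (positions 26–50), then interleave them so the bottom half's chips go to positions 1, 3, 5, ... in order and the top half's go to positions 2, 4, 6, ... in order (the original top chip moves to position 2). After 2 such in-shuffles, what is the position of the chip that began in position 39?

Track the chip's position through each in-shuffle:
39 → 27 → 3

3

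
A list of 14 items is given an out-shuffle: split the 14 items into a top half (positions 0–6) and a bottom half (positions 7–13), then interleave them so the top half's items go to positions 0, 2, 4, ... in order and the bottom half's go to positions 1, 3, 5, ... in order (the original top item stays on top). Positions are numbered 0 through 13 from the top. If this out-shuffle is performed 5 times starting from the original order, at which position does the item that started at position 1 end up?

Track the item's position through each out-shuffle:
1 → 2 → 4 → 8 → 3 → 6

6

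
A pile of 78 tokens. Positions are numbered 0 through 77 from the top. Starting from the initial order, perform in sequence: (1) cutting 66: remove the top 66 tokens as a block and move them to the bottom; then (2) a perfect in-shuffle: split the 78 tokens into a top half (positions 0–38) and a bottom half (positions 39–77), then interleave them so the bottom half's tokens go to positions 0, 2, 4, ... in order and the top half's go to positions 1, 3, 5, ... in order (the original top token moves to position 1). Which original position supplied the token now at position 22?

Undo the operations in reverse order, starting from position 22:
  undo op 2 (in-shuffle, from bottom half): 22 ← 50
  undo op 1 (cut 66): 50 ← 38
So the token at position 22 came from original position 38.

38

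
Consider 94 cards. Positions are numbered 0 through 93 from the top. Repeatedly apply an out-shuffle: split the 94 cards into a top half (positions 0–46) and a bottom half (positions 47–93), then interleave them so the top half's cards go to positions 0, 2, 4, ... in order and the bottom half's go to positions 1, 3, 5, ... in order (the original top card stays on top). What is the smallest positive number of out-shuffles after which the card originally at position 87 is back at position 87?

Follow position 87 under repeated out-shuffles:
87 → 81 → 69 → 45 → 90 → 87
It first returns after 5 out-shuffles.

5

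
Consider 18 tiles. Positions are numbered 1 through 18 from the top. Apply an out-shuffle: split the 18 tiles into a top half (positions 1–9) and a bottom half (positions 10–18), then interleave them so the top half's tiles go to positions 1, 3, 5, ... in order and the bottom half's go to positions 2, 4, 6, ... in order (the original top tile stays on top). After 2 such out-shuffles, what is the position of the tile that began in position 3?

Track the tile's position through each out-shuffle:
3 → 5 → 9

9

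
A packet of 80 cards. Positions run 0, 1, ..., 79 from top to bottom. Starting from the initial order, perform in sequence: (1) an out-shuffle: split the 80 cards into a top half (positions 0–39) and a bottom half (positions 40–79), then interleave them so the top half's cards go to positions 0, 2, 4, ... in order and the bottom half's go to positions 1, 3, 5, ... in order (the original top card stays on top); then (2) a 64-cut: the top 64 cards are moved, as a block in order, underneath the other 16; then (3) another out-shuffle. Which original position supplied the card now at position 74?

Undo the operations in reverse order, starting from position 74:
  undo op 3 (out-shuffle, from top half): 74 ← 37
  undo op 2 (cut 64): 37 ← 21
  undo op 1 (out-shuffle, from bottom half): 21 ← 50
So the card at position 74 came from original position 50.

50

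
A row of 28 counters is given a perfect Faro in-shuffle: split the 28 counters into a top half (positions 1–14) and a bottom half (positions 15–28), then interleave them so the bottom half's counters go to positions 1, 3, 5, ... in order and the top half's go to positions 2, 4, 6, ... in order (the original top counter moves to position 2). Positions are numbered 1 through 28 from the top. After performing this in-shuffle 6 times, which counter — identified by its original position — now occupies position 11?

26

Work backwards from position 11, undoing one in-shuffle at a time:
11 ← 20 ← 10 ← 5 ← 17 ← 23 ← 26
So the counter now at position 11 started at position 26.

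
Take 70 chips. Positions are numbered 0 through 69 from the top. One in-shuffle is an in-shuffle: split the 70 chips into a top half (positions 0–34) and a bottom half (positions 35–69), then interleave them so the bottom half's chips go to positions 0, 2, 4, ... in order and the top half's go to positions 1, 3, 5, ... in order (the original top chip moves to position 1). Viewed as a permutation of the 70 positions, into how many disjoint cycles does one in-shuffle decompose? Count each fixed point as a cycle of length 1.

2

Trace each unvisited position around until it returns:
(0 1 3 7 15 31 ... len 35) (6 13 27 55 40 10 ... len 35)
2 cycles in total.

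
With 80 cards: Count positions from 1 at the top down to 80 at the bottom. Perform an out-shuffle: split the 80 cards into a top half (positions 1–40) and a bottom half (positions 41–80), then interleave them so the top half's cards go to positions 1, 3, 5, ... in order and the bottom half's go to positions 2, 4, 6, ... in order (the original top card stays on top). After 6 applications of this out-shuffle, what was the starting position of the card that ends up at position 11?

Work backwards from position 11, undoing one out-shuffle at a time:
11 ← 6 ← 43 ← 22 ← 51 ← 26 ← 53
So the card now at position 11 started at position 53.

53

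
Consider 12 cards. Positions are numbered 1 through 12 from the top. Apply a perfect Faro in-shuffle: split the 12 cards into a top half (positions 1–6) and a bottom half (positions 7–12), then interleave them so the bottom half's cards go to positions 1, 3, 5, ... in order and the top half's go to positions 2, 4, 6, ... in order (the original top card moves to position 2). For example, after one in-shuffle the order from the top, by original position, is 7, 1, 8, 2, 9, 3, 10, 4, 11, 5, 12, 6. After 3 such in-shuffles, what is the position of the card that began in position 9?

7

Track the card's position through each in-shuffle:
9 → 5 → 10 → 7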